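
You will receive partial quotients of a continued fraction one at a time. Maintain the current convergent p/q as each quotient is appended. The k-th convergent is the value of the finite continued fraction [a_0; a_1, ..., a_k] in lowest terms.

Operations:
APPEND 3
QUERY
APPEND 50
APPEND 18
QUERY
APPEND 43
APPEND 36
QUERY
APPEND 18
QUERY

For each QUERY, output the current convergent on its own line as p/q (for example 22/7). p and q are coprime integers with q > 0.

APPEND 3: p_0 = 3·1 + 0 = 3, q_0 = 3·0 + 1 = 1 → 3/1
APPEND 50: p_1 = 50·3 + 1 = 151, q_1 = 50·1 + 0 = 50 → 151/50
APPEND 18: p_2 = 18·151 + 3 = 2721, q_2 = 18·50 + 1 = 901 → 2721/901
APPEND 43: p_3 = 43·2721 + 151 = 117154, q_3 = 43·901 + 50 = 38793 → 117154/38793
APPEND 36: p_4 = 36·117154 + 2721 = 4220265, q_4 = 36·38793 + 901 = 1397449 → 4220265/1397449
APPEND 18: p_5 = 18·4220265 + 117154 = 76081924, q_5 = 18·1397449 + 38793 = 25192875 → 76081924/25192875

3/1
2721/901
4220265/1397449
76081924/25192875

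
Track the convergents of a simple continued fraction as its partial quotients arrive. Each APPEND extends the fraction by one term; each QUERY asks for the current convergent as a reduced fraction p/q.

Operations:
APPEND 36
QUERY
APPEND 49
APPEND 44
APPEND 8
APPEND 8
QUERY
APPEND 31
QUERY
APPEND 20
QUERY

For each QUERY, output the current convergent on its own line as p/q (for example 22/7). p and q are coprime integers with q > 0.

APPEND 36: p_0 = 36·1 + 0 = 36, q_0 = 36·0 + 1 = 1 → 36/1
APPEND 49: p_1 = 49·36 + 1 = 1765, q_1 = 49·1 + 0 = 49 → 1765/49
APPEND 44: p_2 = 44·1765 + 36 = 77696, q_2 = 44·49 + 1 = 2157 → 77696/2157
APPEND 8: p_3 = 8·77696 + 1765 = 623333, q_3 = 8·2157 + 49 = 17305 → 623333/17305
APPEND 8: p_4 = 8·623333 + 77696 = 5064360, q_4 = 8·17305 + 2157 = 140597 → 5064360/140597
APPEND 31: p_5 = 31·5064360 + 623333 = 157618493, q_5 = 31·140597 + 17305 = 4375812 → 157618493/4375812
APPEND 20: p_6 = 20·157618493 + 5064360 = 3157434220, q_6 = 20·4375812 + 140597 = 87656837 → 3157434220/87656837

36/1
5064360/140597
157618493/4375812
3157434220/87656837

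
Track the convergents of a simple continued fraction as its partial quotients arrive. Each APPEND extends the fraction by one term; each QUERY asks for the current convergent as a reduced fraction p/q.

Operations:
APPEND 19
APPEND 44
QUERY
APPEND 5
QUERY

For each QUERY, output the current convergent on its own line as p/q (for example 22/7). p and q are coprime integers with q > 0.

APPEND 19: p_0 = 19·1 + 0 = 19, q_0 = 19·0 + 1 = 1 → 19/1
APPEND 44: p_1 = 44·19 + 1 = 837, q_1 = 44·1 + 0 = 44 → 837/44
APPEND 5: p_2 = 5·837 + 19 = 4204, q_2 = 5·44 + 1 = 221 → 4204/221

837/44
4204/221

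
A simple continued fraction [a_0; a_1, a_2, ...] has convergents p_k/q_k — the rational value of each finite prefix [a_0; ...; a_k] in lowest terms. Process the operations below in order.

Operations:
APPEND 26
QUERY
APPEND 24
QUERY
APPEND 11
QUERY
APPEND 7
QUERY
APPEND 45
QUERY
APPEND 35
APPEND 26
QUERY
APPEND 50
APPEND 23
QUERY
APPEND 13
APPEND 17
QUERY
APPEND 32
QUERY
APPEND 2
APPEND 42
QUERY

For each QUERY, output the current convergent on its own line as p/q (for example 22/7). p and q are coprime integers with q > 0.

APPEND 26: p_0 = 26·1 + 0 = 26, q_0 = 26·0 + 1 = 1 → 26/1
APPEND 24: p_1 = 24·26 + 1 = 625, q_1 = 24·1 + 0 = 24 → 625/24
APPEND 11: p_2 = 11·625 + 26 = 6901, q_2 = 11·24 + 1 = 265 → 6901/265
APPEND 7: p_3 = 7·6901 + 625 = 48932, q_3 = 7·265 + 24 = 1879 → 48932/1879
APPEND 45: p_4 = 45·48932 + 6901 = 2208841, q_4 = 45·1879 + 265 = 84820 → 2208841/84820
APPEND 35: p_5 = 35·2208841 + 48932 = 77358367, q_5 = 35·84820 + 1879 = 2970579 → 77358367/2970579
APPEND 26: p_6 = 26·77358367 + 2208841 = 2013526383, q_6 = 26·2970579 + 84820 = 77319874 → 2013526383/77319874
APPEND 50: p_7 = 50·2013526383 + 77358367 = 100753677517, q_7 = 50·77319874 + 2970579 = 3868964279 → 100753677517/3868964279
APPEND 23: p_8 = 23·100753677517 + 2013526383 = 2319348109274, q_8 = 23·3868964279 + 77319874 = 89063498291 → 2319348109274/89063498291
APPEND 13: p_9 = 13·2319348109274 + 100753677517 = 30252279098079, q_9 = 13·89063498291 + 3868964279 = 1161694442062 → 30252279098079/1161694442062
APPEND 17: p_10 = 17·30252279098079 + 2319348109274 = 516608092776617, q_10 = 17·1161694442062 + 89063498291 = 19837869013345 → 516608092776617/19837869013345
APPEND 32: p_11 = 32·516608092776617 + 30252279098079 = 16561711247949823, q_11 = 32·19837869013345 + 1161694442062 = 635973502869102 → 16561711247949823/635973502869102
APPEND 2: p_12 = 2·16561711247949823 + 516608092776617 = 33640030588676263, q_12 = 2·635973502869102 + 19837869013345 = 1291784874751549 → 33640030588676263/1291784874751549
APPEND 42: p_13 = 42·33640030588676263 + 16561711247949823 = 1429442995972352869, q_13 = 42·1291784874751549 + 635973502869102 = 54890938242434160 → 1429442995972352869/54890938242434160

26/1
625/24
6901/265
48932/1879
2208841/84820
2013526383/77319874
2319348109274/89063498291
516608092776617/19837869013345
16561711247949823/635973502869102
1429442995972352869/54890938242434160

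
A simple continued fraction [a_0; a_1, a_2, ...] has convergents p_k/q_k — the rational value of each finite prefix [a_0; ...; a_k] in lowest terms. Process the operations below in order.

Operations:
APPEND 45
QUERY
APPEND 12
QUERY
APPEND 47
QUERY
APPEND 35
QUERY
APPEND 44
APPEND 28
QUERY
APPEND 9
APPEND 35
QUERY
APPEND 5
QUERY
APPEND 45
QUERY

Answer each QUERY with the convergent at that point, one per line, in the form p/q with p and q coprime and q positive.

APPEND 45: p_0 = 45·1 + 0 = 45, q_0 = 45·0 + 1 = 1 → 45/1
APPEND 12: p_1 = 12·45 + 1 = 541, q_1 = 12·1 + 0 = 12 → 541/12
APPEND 47: p_2 = 47·541 + 45 = 25472, q_2 = 47·12 + 1 = 565 → 25472/565
APPEND 35: p_3 = 35·25472 + 541 = 892061, q_3 = 35·565 + 12 = 19787 → 892061/19787
APPEND 44: p_4 = 44·892061 + 25472 = 39276156, q_4 = 44·19787 + 565 = 871193 → 39276156/871193
APPEND 28: p_5 = 28·39276156 + 892061 = 1100624429, q_5 = 28·871193 + 19787 = 24413191 → 1100624429/24413191
APPEND 9: p_6 = 9·1100624429 + 39276156 = 9944896017, q_6 = 9·24413191 + 871193 = 220589912 → 9944896017/220589912
APPEND 35: p_7 = 35·9944896017 + 1100624429 = 349171985024, q_7 = 35·220589912 + 24413191 = 7745060111 → 349171985024/7745060111
APPEND 5: p_8 = 5·349171985024 + 9944896017 = 1755804821137, q_8 = 5·7745060111 + 220589912 = 38945890467 → 1755804821137/38945890467
APPEND 45: p_9 = 45·1755804821137 + 349171985024 = 79360388936189, q_9 = 45·38945890467 + 7745060111 = 1760310131126 → 79360388936189/1760310131126

45/1
541/12
25472/565
892061/19787
1100624429/24413191
349171985024/7745060111
1755804821137/38945890467
79360388936189/1760310131126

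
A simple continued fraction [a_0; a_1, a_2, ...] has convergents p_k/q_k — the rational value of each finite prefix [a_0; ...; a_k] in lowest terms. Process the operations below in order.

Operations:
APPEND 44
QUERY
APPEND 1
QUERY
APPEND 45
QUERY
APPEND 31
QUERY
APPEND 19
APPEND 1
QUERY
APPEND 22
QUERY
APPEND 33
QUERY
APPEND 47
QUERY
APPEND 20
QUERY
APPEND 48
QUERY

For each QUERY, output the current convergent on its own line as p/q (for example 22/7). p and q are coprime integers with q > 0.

APPEND 44: p_0 = 44·1 + 0 = 44, q_0 = 44·0 + 1 = 1 → 44/1
APPEND 1: p_1 = 1·44 + 1 = 45, q_1 = 1·1 + 0 = 1 → 45/1
APPEND 45: p_2 = 45·45 + 44 = 2069, q_2 = 45·1 + 1 = 46 → 2069/46
APPEND 31: p_3 = 31·2069 + 45 = 64184, q_3 = 31·46 + 1 = 1427 → 64184/1427
APPEND 19: p_4 = 19·64184 + 2069 = 1221565, q_4 = 19·1427 + 46 = 27159 → 1221565/27159
APPEND 1: p_5 = 1·1221565 + 64184 = 1285749, q_5 = 1·27159 + 1427 = 28586 → 1285749/28586
APPEND 22: p_6 = 22·1285749 + 1221565 = 29508043, q_6 = 22·28586 + 27159 = 656051 → 29508043/656051
APPEND 33: p_7 = 33·29508043 + 1285749 = 975051168, q_7 = 33·656051 + 28586 = 21678269 → 975051168/21678269
APPEND 47: p_8 = 47·975051168 + 29508043 = 45856912939, q_8 = 47·21678269 + 656051 = 1019534694 → 45856912939/1019534694
APPEND 20: p_9 = 20·45856912939 + 975051168 = 918113309948, q_9 = 20·1019534694 + 21678269 = 20412372149 → 918113309948/20412372149
APPEND 48: p_10 = 48·918113309948 + 45856912939 = 44115295790443, q_10 = 48·20412372149 + 1019534694 = 980813397846 → 44115295790443/980813397846

44/1
45/1
2069/46
64184/1427
1285749/28586
29508043/656051
975051168/21678269
45856912939/1019534694
918113309948/20412372149
44115295790443/980813397846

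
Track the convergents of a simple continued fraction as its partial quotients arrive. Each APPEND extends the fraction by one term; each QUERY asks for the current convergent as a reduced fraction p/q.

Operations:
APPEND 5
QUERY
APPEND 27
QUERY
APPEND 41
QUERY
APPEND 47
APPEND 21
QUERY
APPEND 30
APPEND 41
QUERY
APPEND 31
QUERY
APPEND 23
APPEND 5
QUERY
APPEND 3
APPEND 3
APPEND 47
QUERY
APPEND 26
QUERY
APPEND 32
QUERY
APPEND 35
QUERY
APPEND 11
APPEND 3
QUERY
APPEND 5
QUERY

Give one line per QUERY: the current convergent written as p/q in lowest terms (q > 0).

5/1
136/27
5581/1108
5516884/1095271
6802044367/1350414824
211029144340/41895769777
24513390965275/4866661368252
12285021002289629/2438954170179886
319670261386275665/63464369897718641
10241733385363110909/2033298790897176398
358780338749095157480/71228922051298892571
12229256717625324687047/2427883246116853876608
65103109047752033278424/12924967671939454377719

APPEND 5: p_0 = 5·1 + 0 = 5, q_0 = 5·0 + 1 = 1 → 5/1
APPEND 27: p_1 = 27·5 + 1 = 136, q_1 = 27·1 + 0 = 27 → 136/27
APPEND 41: p_2 = 41·136 + 5 = 5581, q_2 = 41·27 + 1 = 1108 → 5581/1108
APPEND 47: p_3 = 47·5581 + 136 = 262443, q_3 = 47·1108 + 27 = 52103 → 262443/52103
APPEND 21: p_4 = 21·262443 + 5581 = 5516884, q_4 = 21·52103 + 1108 = 1095271 → 5516884/1095271
APPEND 30: p_5 = 30·5516884 + 262443 = 165768963, q_5 = 30·1095271 + 52103 = 32910233 → 165768963/32910233
APPEND 41: p_6 = 41·165768963 + 5516884 = 6802044367, q_6 = 41·32910233 + 1095271 = 1350414824 → 6802044367/1350414824
APPEND 31: p_7 = 31·6802044367 + 165768963 = 211029144340, q_7 = 31·1350414824 + 32910233 = 41895769777 → 211029144340/41895769777
APPEND 23: p_8 = 23·211029144340 + 6802044367 = 4860472364187, q_8 = 23·41895769777 + 1350414824 = 964953119695 → 4860472364187/964953119695
APPEND 5: p_9 = 5·4860472364187 + 211029144340 = 24513390965275, q_9 = 5·964953119695 + 41895769777 = 4866661368252 → 24513390965275/4866661368252
APPEND 3: p_10 = 3·24513390965275 + 4860472364187 = 78400645260012, q_10 = 3·4866661368252 + 964953119695 = 15564937224451 → 78400645260012/15564937224451
APPEND 3: p_11 = 3·78400645260012 + 24513390965275 = 259715326745311, q_11 = 3·15564937224451 + 4866661368252 = 51561473041605 → 259715326745311/51561473041605
APPEND 47: p_12 = 47·259715326745311 + 78400645260012 = 12285021002289629, q_12 = 47·51561473041605 + 15564937224451 = 2438954170179886 → 12285021002289629/2438954170179886
APPEND 26: p_13 = 26·12285021002289629 + 259715326745311 = 319670261386275665, q_13 = 26·2438954170179886 + 51561473041605 = 63464369897718641 → 319670261386275665/63464369897718641
APPEND 32: p_14 = 32·319670261386275665 + 12285021002289629 = 10241733385363110909, q_14 = 32·63464369897718641 + 2438954170179886 = 2033298790897176398 → 10241733385363110909/2033298790897176398
APPEND 35: p_15 = 35·10241733385363110909 + 319670261386275665 = 358780338749095157480, q_15 = 35·2033298790897176398 + 63464369897718641 = 71228922051298892571 → 358780338749095157480/71228922051298892571
APPEND 11: p_16 = 11·358780338749095157480 + 10241733385363110909 = 3956825459625409843189, q_16 = 11·71228922051298892571 + 2033298790897176398 = 785551441355184994679 → 3956825459625409843189/785551441355184994679
APPEND 3: p_17 = 3·3956825459625409843189 + 358780338749095157480 = 12229256717625324687047, q_17 = 3·785551441355184994679 + 71228922051298892571 = 2427883246116853876608 → 12229256717625324687047/2427883246116853876608
APPEND 5: p_18 = 5·12229256717625324687047 + 3956825459625409843189 = 65103109047752033278424, q_18 = 5·2427883246116853876608 + 785551441355184994679 = 12924967671939454377719 → 65103109047752033278424/12924967671939454377719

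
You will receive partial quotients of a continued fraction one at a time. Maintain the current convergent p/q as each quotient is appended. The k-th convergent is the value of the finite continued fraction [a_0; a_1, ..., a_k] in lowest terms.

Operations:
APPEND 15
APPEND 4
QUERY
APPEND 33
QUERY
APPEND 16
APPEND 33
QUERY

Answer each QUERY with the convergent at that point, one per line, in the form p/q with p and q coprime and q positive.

61/4
2028/133
1074825/70489

APPEND 15: p_0 = 15·1 + 0 = 15, q_0 = 15·0 + 1 = 1 → 15/1
APPEND 4: p_1 = 4·15 + 1 = 61, q_1 = 4·1 + 0 = 4 → 61/4
APPEND 33: p_2 = 33·61 + 15 = 2028, q_2 = 33·4 + 1 = 133 → 2028/133
APPEND 16: p_3 = 16·2028 + 61 = 32509, q_3 = 16·133 + 4 = 2132 → 32509/2132
APPEND 33: p_4 = 33·32509 + 2028 = 1074825, q_4 = 33·2132 + 133 = 70489 → 1074825/70489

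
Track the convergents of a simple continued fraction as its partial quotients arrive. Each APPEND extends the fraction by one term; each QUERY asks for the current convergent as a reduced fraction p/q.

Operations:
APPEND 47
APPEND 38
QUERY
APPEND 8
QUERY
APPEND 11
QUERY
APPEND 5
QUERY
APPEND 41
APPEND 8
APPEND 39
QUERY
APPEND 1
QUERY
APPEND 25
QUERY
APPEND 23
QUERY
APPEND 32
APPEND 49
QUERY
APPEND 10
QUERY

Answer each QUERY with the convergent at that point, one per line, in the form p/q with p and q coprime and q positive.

1787/38
14343/305
159560/3393
812143/17270
10503846976/223361449
10772318503/229070423
279811809551/5950122024
6446443938176/137081876975
10128181317666143/215373020952951
101488379194492613/2158122779714734

APPEND 47: p_0 = 47·1 + 0 = 47, q_0 = 47·0 + 1 = 1 → 47/1
APPEND 38: p_1 = 38·47 + 1 = 1787, q_1 = 38·1 + 0 = 38 → 1787/38
APPEND 8: p_2 = 8·1787 + 47 = 14343, q_2 = 8·38 + 1 = 305 → 14343/305
APPEND 11: p_3 = 11·14343 + 1787 = 159560, q_3 = 11·305 + 38 = 3393 → 159560/3393
APPEND 5: p_4 = 5·159560 + 14343 = 812143, q_4 = 5·3393 + 305 = 17270 → 812143/17270
APPEND 41: p_5 = 41·812143 + 159560 = 33457423, q_5 = 41·17270 + 3393 = 711463 → 33457423/711463
APPEND 8: p_6 = 8·33457423 + 812143 = 268471527, q_6 = 8·711463 + 17270 = 5708974 → 268471527/5708974
APPEND 39: p_7 = 39·268471527 + 33457423 = 10503846976, q_7 = 39·5708974 + 711463 = 223361449 → 10503846976/223361449
APPEND 1: p_8 = 1·10503846976 + 268471527 = 10772318503, q_8 = 1·223361449 + 5708974 = 229070423 → 10772318503/229070423
APPEND 25: p_9 = 25·10772318503 + 10503846976 = 279811809551, q_9 = 25·229070423 + 223361449 = 5950122024 → 279811809551/5950122024
APPEND 23: p_10 = 23·279811809551 + 10772318503 = 6446443938176, q_10 = 23·5950122024 + 229070423 = 137081876975 → 6446443938176/137081876975
APPEND 32: p_11 = 32·6446443938176 + 279811809551 = 206566017831183, q_11 = 32·137081876975 + 5950122024 = 4392570185224 → 206566017831183/4392570185224
APPEND 49: p_12 = 49·206566017831183 + 6446443938176 = 10128181317666143, q_12 = 49·4392570185224 + 137081876975 = 215373020952951 → 10128181317666143/215373020952951
APPEND 10: p_13 = 10·10128181317666143 + 206566017831183 = 101488379194492613, q_13 = 10·215373020952951 + 4392570185224 = 2158122779714734 → 101488379194492613/2158122779714734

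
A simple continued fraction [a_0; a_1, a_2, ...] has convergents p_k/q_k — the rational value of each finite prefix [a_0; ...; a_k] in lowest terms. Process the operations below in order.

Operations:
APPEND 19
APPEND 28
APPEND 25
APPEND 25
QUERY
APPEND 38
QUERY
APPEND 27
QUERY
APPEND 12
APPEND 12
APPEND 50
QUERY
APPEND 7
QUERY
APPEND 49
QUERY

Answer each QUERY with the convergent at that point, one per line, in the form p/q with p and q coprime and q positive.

APPEND 19: p_0 = 19·1 + 0 = 19, q_0 = 19·0 + 1 = 1 → 19/1
APPEND 28: p_1 = 28·19 + 1 = 533, q_1 = 28·1 + 0 = 28 → 533/28
APPEND 25: p_2 = 25·533 + 19 = 13344, q_2 = 25·28 + 1 = 701 → 13344/701
APPEND 25: p_3 = 25·13344 + 533 = 334133, q_3 = 25·701 + 28 = 17553 → 334133/17553
APPEND 38: p_4 = 38·334133 + 13344 = 12710398, q_4 = 38·17553 + 701 = 667715 → 12710398/667715
APPEND 27: p_5 = 27·12710398 + 334133 = 343514879, q_5 = 27·667715 + 17553 = 18045858 → 343514879/18045858
APPEND 12: p_6 = 12·343514879 + 12710398 = 4134888946, q_6 = 12·18045858 + 667715 = 217218011 → 4134888946/217218011
APPEND 12: p_7 = 12·4134888946 + 343514879 = 49962182231, q_7 = 12·217218011 + 18045858 = 2624661990 → 49962182231/2624661990
APPEND 50: p_8 = 50·49962182231 + 4134888946 = 2502244000496, q_8 = 50·2624661990 + 217218011 = 131450317511 → 2502244000496/131450317511
APPEND 7: p_9 = 7·2502244000496 + 49962182231 = 17565670185703, q_9 = 7·131450317511 + 2624661990 = 922776884567 → 17565670185703/922776884567
APPEND 49: p_10 = 49·17565670185703 + 2502244000496 = 863220083099943, q_10 = 49·922776884567 + 131450317511 = 45347517661294 → 863220083099943/45347517661294

334133/17553
12710398/667715
343514879/18045858
2502244000496/131450317511
17565670185703/922776884567
863220083099943/45347517661294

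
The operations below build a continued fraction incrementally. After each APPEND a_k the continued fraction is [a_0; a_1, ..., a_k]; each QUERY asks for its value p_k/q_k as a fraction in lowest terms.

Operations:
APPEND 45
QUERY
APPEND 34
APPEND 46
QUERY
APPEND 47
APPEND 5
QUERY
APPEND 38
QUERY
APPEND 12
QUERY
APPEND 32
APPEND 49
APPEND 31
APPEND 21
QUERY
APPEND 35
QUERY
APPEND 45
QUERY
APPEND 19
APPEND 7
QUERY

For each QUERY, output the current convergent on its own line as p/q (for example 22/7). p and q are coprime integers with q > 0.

APPEND 45: p_0 = 45·1 + 0 = 45, q_0 = 45·0 + 1 = 1 → 45/1
APPEND 34: p_1 = 34·45 + 1 = 1531, q_1 = 34·1 + 0 = 34 → 1531/34
APPEND 46: p_2 = 46·1531 + 45 = 70471, q_2 = 46·34 + 1 = 1565 → 70471/1565
APPEND 47: p_3 = 47·70471 + 1531 = 3313668, q_3 = 47·1565 + 34 = 73589 → 3313668/73589
APPEND 5: p_4 = 5·3313668 + 70471 = 16638811, q_4 = 5·73589 + 1565 = 369510 → 16638811/369510
APPEND 38: p_5 = 38·16638811 + 3313668 = 635588486, q_5 = 38·369510 + 73589 = 14114969 → 635588486/14114969
APPEND 12: p_6 = 12·635588486 + 16638811 = 7643700643, q_6 = 12·14114969 + 369510 = 169749138 → 7643700643/169749138
APPEND 32: p_7 = 32·7643700643 + 635588486 = 245234009062, q_7 = 32·169749138 + 14114969 = 5446087385 → 245234009062/5446087385
APPEND 49: p_8 = 49·245234009062 + 7643700643 = 12024110144681, q_8 = 49·5446087385 + 169749138 = 267028031003 → 12024110144681/267028031003
APPEND 31: p_9 = 31·12024110144681 + 245234009062 = 372992648494173, q_9 = 31·267028031003 + 5446087385 = 8283315048478 → 372992648494173/8283315048478
APPEND 21: p_10 = 21·372992648494173 + 12024110144681 = 7844869728522314, q_10 = 21·8283315048478 + 267028031003 = 174216644049041 → 7844869728522314/174216644049041
APPEND 35: p_11 = 35·7844869728522314 + 372992648494173 = 274943433146775163, q_11 = 35·174216644049041 + 8283315048478 = 6105865856764913 → 274943433146775163/6105865856764913
APPEND 45: p_12 = 45·274943433146775163 + 7844869728522314 = 12380299361333404649, q_12 = 45·6105865856764913 + 174216644049041 = 274938180198470126 → 12380299361333404649/274938180198470126
APPEND 19: p_13 = 19·12380299361333404649 + 274943433146775163 = 235500631298481463494, q_13 = 19·274938180198470126 + 6105865856764913 = 5229931289627697307 → 235500631298481463494/5229931289627697307
APPEND 7: p_14 = 7·235500631298481463494 + 12380299361333404649 = 1660884718450703649107, q_14 = 7·5229931289627697307 + 274938180198470126 = 36884457207592351275 → 1660884718450703649107/36884457207592351275

45/1
70471/1565
16638811/369510
635588486/14114969
7643700643/169749138
7844869728522314/174216644049041
274943433146775163/6105865856764913
12380299361333404649/274938180198470126
1660884718450703649107/36884457207592351275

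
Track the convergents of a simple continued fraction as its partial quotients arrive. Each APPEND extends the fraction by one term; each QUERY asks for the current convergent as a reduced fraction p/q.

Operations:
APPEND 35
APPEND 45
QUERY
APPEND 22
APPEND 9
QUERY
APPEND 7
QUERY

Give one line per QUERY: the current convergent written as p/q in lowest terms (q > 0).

1576/45
313939/8964
2232280/63739

APPEND 35: p_0 = 35·1 + 0 = 35, q_0 = 35·0 + 1 = 1 → 35/1
APPEND 45: p_1 = 45·35 + 1 = 1576, q_1 = 45·1 + 0 = 45 → 1576/45
APPEND 22: p_2 = 22·1576 + 35 = 34707, q_2 = 22·45 + 1 = 991 → 34707/991
APPEND 9: p_3 = 9·34707 + 1576 = 313939, q_3 = 9·991 + 45 = 8964 → 313939/8964
APPEND 7: p_4 = 7·313939 + 34707 = 2232280, q_4 = 7·8964 + 991 = 63739 → 2232280/63739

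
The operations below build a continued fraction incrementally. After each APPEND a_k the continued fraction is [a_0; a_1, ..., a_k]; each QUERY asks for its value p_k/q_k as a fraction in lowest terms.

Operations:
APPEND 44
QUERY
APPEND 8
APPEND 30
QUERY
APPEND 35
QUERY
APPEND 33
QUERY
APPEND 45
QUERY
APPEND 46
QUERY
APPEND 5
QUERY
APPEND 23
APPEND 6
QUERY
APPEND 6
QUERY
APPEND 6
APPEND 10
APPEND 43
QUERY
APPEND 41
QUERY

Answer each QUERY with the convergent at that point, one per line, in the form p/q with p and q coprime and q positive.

44/1
10634/241
372543/8443
12304553/278860
554077428/12557143
25499866241/577907438
128053408633/2902094333
17952422997433/406858556915
110685266249398/2508477418587
298729059281560965/6770143171495588
12254822756015187173/277732955739422065

APPEND 44: p_0 = 44·1 + 0 = 44, q_0 = 44·0 + 1 = 1 → 44/1
APPEND 8: p_1 = 8·44 + 1 = 353, q_1 = 8·1 + 0 = 8 → 353/8
APPEND 30: p_2 = 30·353 + 44 = 10634, q_2 = 30·8 + 1 = 241 → 10634/241
APPEND 35: p_3 = 35·10634 + 353 = 372543, q_3 = 35·241 + 8 = 8443 → 372543/8443
APPEND 33: p_4 = 33·372543 + 10634 = 12304553, q_4 = 33·8443 + 241 = 278860 → 12304553/278860
APPEND 45: p_5 = 45·12304553 + 372543 = 554077428, q_5 = 45·278860 + 8443 = 12557143 → 554077428/12557143
APPEND 46: p_6 = 46·554077428 + 12304553 = 25499866241, q_6 = 46·12557143 + 278860 = 577907438 → 25499866241/577907438
APPEND 5: p_7 = 5·25499866241 + 554077428 = 128053408633, q_7 = 5·577907438 + 12557143 = 2902094333 → 128053408633/2902094333
APPEND 23: p_8 = 23·128053408633 + 25499866241 = 2970728264800, q_8 = 23·2902094333 + 577907438 = 67326077097 → 2970728264800/67326077097
APPEND 6: p_9 = 6·2970728264800 + 128053408633 = 17952422997433, q_9 = 6·67326077097 + 2902094333 = 406858556915 → 17952422997433/406858556915
APPEND 6: p_10 = 6·17952422997433 + 2970728264800 = 110685266249398, q_10 = 6·406858556915 + 67326077097 = 2508477418587 → 110685266249398/2508477418587
APPEND 6: p_11 = 6·110685266249398 + 17952422997433 = 682064020493821, q_11 = 6·2508477418587 + 406858556915 = 15457723068437 → 682064020493821/15457723068437
APPEND 10: p_12 = 10·682064020493821 + 110685266249398 = 6931325471187608, q_12 = 10·15457723068437 + 2508477418587 = 157085708102957 → 6931325471187608/157085708102957
APPEND 43: p_13 = 43·6931325471187608 + 682064020493821 = 298729059281560965, q_13 = 43·157085708102957 + 15457723068437 = 6770143171495588 → 298729059281560965/6770143171495588
APPEND 41: p_14 = 41·298729059281560965 + 6931325471187608 = 12254822756015187173, q_14 = 41·6770143171495588 + 157085708102957 = 277732955739422065 → 12254822756015187173/277732955739422065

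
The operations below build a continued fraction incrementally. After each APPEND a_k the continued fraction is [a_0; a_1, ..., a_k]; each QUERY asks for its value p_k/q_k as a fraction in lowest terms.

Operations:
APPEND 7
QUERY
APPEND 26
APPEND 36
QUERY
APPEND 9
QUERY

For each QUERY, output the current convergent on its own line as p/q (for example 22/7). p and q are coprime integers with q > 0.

7/1
6595/937
59538/8459

APPEND 7: p_0 = 7·1 + 0 = 7, q_0 = 7·0 + 1 = 1 → 7/1
APPEND 26: p_1 = 26·7 + 1 = 183, q_1 = 26·1 + 0 = 26 → 183/26
APPEND 36: p_2 = 36·183 + 7 = 6595, q_2 = 36·26 + 1 = 937 → 6595/937
APPEND 9: p_3 = 9·6595 + 183 = 59538, q_3 = 9·937 + 26 = 8459 → 59538/8459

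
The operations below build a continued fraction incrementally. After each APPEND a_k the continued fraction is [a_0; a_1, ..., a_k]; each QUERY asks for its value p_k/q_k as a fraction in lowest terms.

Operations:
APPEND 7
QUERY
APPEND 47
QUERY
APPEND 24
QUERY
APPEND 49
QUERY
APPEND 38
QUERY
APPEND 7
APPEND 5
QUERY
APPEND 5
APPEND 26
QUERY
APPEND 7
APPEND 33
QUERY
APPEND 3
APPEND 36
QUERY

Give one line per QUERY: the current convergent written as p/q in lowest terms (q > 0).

7/1
330/47
7927/1129
388753/55368
14780541/2105113
534043241/76060908
72659830611/10348549082
16948624970337/2413901545091
1865810265555525/265737326228747

APPEND 7: p_0 = 7·1 + 0 = 7, q_0 = 7·0 + 1 = 1 → 7/1
APPEND 47: p_1 = 47·7 + 1 = 330, q_1 = 47·1 + 0 = 47 → 330/47
APPEND 24: p_2 = 24·330 + 7 = 7927, q_2 = 24·47 + 1 = 1129 → 7927/1129
APPEND 49: p_3 = 49·7927 + 330 = 388753, q_3 = 49·1129 + 47 = 55368 → 388753/55368
APPEND 38: p_4 = 38·388753 + 7927 = 14780541, q_4 = 38·55368 + 1129 = 2105113 → 14780541/2105113
APPEND 7: p_5 = 7·14780541 + 388753 = 103852540, q_5 = 7·2105113 + 55368 = 14791159 → 103852540/14791159
APPEND 5: p_6 = 5·103852540 + 14780541 = 534043241, q_6 = 5·14791159 + 2105113 = 76060908 → 534043241/76060908
APPEND 5: p_7 = 5·534043241 + 103852540 = 2774068745, q_7 = 5·76060908 + 14791159 = 395095699 → 2774068745/395095699
APPEND 26: p_8 = 26·2774068745 + 534043241 = 72659830611, q_8 = 26·395095699 + 76060908 = 10348549082 → 72659830611/10348549082
APPEND 7: p_9 = 7·72659830611 + 2774068745 = 511392883022, q_9 = 7·10348549082 + 395095699 = 72834939273 → 511392883022/72834939273
APPEND 33: p_10 = 33·511392883022 + 72659830611 = 16948624970337, q_10 = 33·72834939273 + 10348549082 = 2413901545091 → 16948624970337/2413901545091
APPEND 3: p_11 = 3·16948624970337 + 511392883022 = 51357267794033, q_11 = 3·2413901545091 + 72834939273 = 7314539574546 → 51357267794033/7314539574546
APPEND 36: p_12 = 36·51357267794033 + 16948624970337 = 1865810265555525, q_12 = 36·7314539574546 + 2413901545091 = 265737326228747 → 1865810265555525/265737326228747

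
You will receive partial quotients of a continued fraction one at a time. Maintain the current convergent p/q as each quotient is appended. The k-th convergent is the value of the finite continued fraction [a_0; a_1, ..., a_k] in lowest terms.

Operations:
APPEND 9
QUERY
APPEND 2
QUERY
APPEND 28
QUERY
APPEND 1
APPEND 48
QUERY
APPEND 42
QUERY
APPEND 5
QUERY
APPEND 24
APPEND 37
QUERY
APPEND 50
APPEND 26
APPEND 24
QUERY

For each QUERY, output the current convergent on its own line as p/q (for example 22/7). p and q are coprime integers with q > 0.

9/1
19/2
541/57
27421/2889
1152242/121397
5788631/609874
5188725913/546669675
162359763819412/17105771399075

APPEND 9: p_0 = 9·1 + 0 = 9, q_0 = 9·0 + 1 = 1 → 9/1
APPEND 2: p_1 = 2·9 + 1 = 19, q_1 = 2·1 + 0 = 2 → 19/2
APPEND 28: p_2 = 28·19 + 9 = 541, q_2 = 28·2 + 1 = 57 → 541/57
APPEND 1: p_3 = 1·541 + 19 = 560, q_3 = 1·57 + 2 = 59 → 560/59
APPEND 48: p_4 = 48·560 + 541 = 27421, q_4 = 48·59 + 57 = 2889 → 27421/2889
APPEND 42: p_5 = 42·27421 + 560 = 1152242, q_5 = 42·2889 + 59 = 121397 → 1152242/121397
APPEND 5: p_6 = 5·1152242 + 27421 = 5788631, q_6 = 5·121397 + 2889 = 609874 → 5788631/609874
APPEND 24: p_7 = 24·5788631 + 1152242 = 140079386, q_7 = 24·609874 + 121397 = 14758373 → 140079386/14758373
APPEND 37: p_8 = 37·140079386 + 5788631 = 5188725913, q_8 = 37·14758373 + 609874 = 546669675 → 5188725913/546669675
APPEND 50: p_9 = 50·5188725913 + 140079386 = 259576375036, q_9 = 50·546669675 + 14758373 = 27348242123 → 259576375036/27348242123
APPEND 26: p_10 = 26·259576375036 + 5188725913 = 6754174476849, q_10 = 26·27348242123 + 546669675 = 711600964873 → 6754174476849/711600964873
APPEND 24: p_11 = 24·6754174476849 + 259576375036 = 162359763819412, q_11 = 24·711600964873 + 27348242123 = 17105771399075 → 162359763819412/17105771399075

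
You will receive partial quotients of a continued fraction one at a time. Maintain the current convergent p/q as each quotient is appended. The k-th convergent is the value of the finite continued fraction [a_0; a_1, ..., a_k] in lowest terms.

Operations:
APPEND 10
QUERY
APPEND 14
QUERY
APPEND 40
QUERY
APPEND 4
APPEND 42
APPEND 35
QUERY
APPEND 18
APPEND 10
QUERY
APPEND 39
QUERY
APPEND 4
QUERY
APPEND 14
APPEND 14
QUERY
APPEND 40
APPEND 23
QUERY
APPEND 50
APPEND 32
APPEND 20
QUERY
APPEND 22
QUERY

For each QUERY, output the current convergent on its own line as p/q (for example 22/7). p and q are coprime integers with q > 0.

10/1
141/14
5650/561
33649761/3341153
6100214461/605702663
238515020449/23682640008
960160296257/95336262695
192490788648915/19112800711027
177598673806515796/17634132432163841
5700533702162546476447/566017550037918783208
125696323750334018259934/12480642854711507822193

APPEND 10: p_0 = 10·1 + 0 = 10, q_0 = 10·0 + 1 = 1 → 10/1
APPEND 14: p_1 = 14·10 + 1 = 141, q_1 = 14·1 + 0 = 14 → 141/14
APPEND 40: p_2 = 40·141 + 10 = 5650, q_2 = 40·14 + 1 = 561 → 5650/561
APPEND 4: p_3 = 4·5650 + 141 = 22741, q_3 = 4·561 + 14 = 2258 → 22741/2258
APPEND 42: p_4 = 42·22741 + 5650 = 960772, q_4 = 42·2258 + 561 = 95397 → 960772/95397
APPEND 35: p_5 = 35·960772 + 22741 = 33649761, q_5 = 35·95397 + 2258 = 3341153 → 33649761/3341153
APPEND 18: p_6 = 18·33649761 + 960772 = 606656470, q_6 = 18·3341153 + 95397 = 60236151 → 606656470/60236151
APPEND 10: p_7 = 10·606656470 + 33649761 = 6100214461, q_7 = 10·60236151 + 3341153 = 605702663 → 6100214461/605702663
APPEND 39: p_8 = 39·6100214461 + 606656470 = 238515020449, q_8 = 39·605702663 + 60236151 = 23682640008 → 238515020449/23682640008
APPEND 4: p_9 = 4·238515020449 + 6100214461 = 960160296257, q_9 = 4·23682640008 + 605702663 = 95336262695 → 960160296257/95336262695
APPEND 14: p_10 = 14·960160296257 + 238515020449 = 13680759168047, q_10 = 14·95336262695 + 23682640008 = 1358390317738 → 13680759168047/1358390317738
APPEND 14: p_11 = 14·13680759168047 + 960160296257 = 192490788648915, q_11 = 14·1358390317738 + 95336262695 = 19112800711027 → 192490788648915/19112800711027
APPEND 40: p_12 = 40·192490788648915 + 13680759168047 = 7713312305124647, q_12 = 40·19112800711027 + 1358390317738 = 765870418758818 → 7713312305124647/765870418758818
APPEND 23: p_13 = 23·7713312305124647 + 192490788648915 = 177598673806515796, q_13 = 23·765870418758818 + 19112800711027 = 17634132432163841 → 177598673806515796/17634132432163841
APPEND 50: p_14 = 50·177598673806515796 + 7713312305124647 = 8887647002630914447, q_14 = 50·17634132432163841 + 765870418758818 = 882472492026950868 → 8887647002630914447/882472492026950868
APPEND 32: p_15 = 32·8887647002630914447 + 177598673806515796 = 284582302757995778100, q_15 = 32·882472492026950868 + 17634132432163841 = 28256753877294591617 → 284582302757995778100/28256753877294591617
APPEND 20: p_16 = 20·284582302757995778100 + 8887647002630914447 = 5700533702162546476447, q_16 = 20·28256753877294591617 + 882472492026950868 = 566017550037918783208 → 5700533702162546476447/566017550037918783208
APPEND 22: p_17 = 22·5700533702162546476447 + 284582302757995778100 = 125696323750334018259934, q_17 = 22·566017550037918783208 + 28256753877294591617 = 12480642854711507822193 → 125696323750334018259934/12480642854711507822193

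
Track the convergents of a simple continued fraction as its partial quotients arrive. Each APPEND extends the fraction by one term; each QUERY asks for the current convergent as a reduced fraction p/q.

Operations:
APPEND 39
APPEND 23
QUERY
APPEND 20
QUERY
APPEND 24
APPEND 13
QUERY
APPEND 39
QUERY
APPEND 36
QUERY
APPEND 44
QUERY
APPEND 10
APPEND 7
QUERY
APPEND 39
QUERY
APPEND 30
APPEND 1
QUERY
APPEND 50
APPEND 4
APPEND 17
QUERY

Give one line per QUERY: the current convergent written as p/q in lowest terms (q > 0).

898/23
17999/461
5645361/144592
220601953/5650175
7947315669/203550892
349902491389/8961889423
24898708098302/637719005277
974556588063337/24960863650925
30236152938061749/774424492183952
106847792384409974211/2736642704770540447

APPEND 39: p_0 = 39·1 + 0 = 39, q_0 = 39·0 + 1 = 1 → 39/1
APPEND 23: p_1 = 23·39 + 1 = 898, q_1 = 23·1 + 0 = 23 → 898/23
APPEND 20: p_2 = 20·898 + 39 = 17999, q_2 = 20·23 + 1 = 461 → 17999/461
APPEND 24: p_3 = 24·17999 + 898 = 432874, q_3 = 24·461 + 23 = 11087 → 432874/11087
APPEND 13: p_4 = 13·432874 + 17999 = 5645361, q_4 = 13·11087 + 461 = 144592 → 5645361/144592
APPEND 39: p_5 = 39·5645361 + 432874 = 220601953, q_5 = 39·144592 + 11087 = 5650175 → 220601953/5650175
APPEND 36: p_6 = 36·220601953 + 5645361 = 7947315669, q_6 = 36·5650175 + 144592 = 203550892 → 7947315669/203550892
APPEND 44: p_7 = 44·7947315669 + 220601953 = 349902491389, q_7 = 44·203550892 + 5650175 = 8961889423 → 349902491389/8961889423
APPEND 10: p_8 = 10·349902491389 + 7947315669 = 3506972229559, q_8 = 10·8961889423 + 203550892 = 89822445122 → 3506972229559/89822445122
APPEND 7: p_9 = 7·3506972229559 + 349902491389 = 24898708098302, q_9 = 7·89822445122 + 8961889423 = 637719005277 → 24898708098302/637719005277
APPEND 39: p_10 = 39·24898708098302 + 3506972229559 = 974556588063337, q_10 = 39·637719005277 + 89822445122 = 24960863650925 → 974556588063337/24960863650925
APPEND 30: p_11 = 30·974556588063337 + 24898708098302 = 29261596349998412, q_11 = 30·24960863650925 + 637719005277 = 749463628533027 → 29261596349998412/749463628533027
APPEND 1: p_12 = 1·29261596349998412 + 974556588063337 = 30236152938061749, q_12 = 1·749463628533027 + 24960863650925 = 774424492183952 → 30236152938061749/774424492183952
APPEND 50: p_13 = 50·30236152938061749 + 29261596349998412 = 1541069243253085862, q_13 = 50·774424492183952 + 749463628533027 = 39470688237730627 → 1541069243253085862/39470688237730627
APPEND 4: p_14 = 4·1541069243253085862 + 30236152938061749 = 6194513125950405197, q_14 = 4·39470688237730627 + 774424492183952 = 158657177443106460 → 6194513125950405197/158657177443106460
APPEND 17: p_15 = 17·6194513125950405197 + 1541069243253085862 = 106847792384409974211, q_15 = 17·158657177443106460 + 39470688237730627 = 2736642704770540447 → 106847792384409974211/2736642704770540447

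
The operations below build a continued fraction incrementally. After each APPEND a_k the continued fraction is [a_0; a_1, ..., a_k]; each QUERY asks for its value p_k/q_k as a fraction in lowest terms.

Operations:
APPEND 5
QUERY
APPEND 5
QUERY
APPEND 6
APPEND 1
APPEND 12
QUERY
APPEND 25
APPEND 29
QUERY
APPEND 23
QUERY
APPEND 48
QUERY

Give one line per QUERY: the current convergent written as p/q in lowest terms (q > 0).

APPEND 5: p_0 = 5·1 + 0 = 5, q_0 = 5·0 + 1 = 1 → 5/1
APPEND 5: p_1 = 5·5 + 1 = 26, q_1 = 5·1 + 0 = 5 → 26/5
APPEND 6: p_2 = 6·26 + 5 = 161, q_2 = 6·5 + 1 = 31 → 161/31
APPEND 1: p_3 = 1·161 + 26 = 187, q_3 = 1·31 + 5 = 36 → 187/36
APPEND 12: p_4 = 12·187 + 161 = 2405, q_4 = 12·36 + 31 = 463 → 2405/463
APPEND 25: p_5 = 25·2405 + 187 = 60312, q_5 = 25·463 + 36 = 11611 → 60312/11611
APPEND 29: p_6 = 29·60312 + 2405 = 1751453, q_6 = 29·11611 + 463 = 337182 → 1751453/337182
APPEND 23: p_7 = 23·1751453 + 60312 = 40343731, q_7 = 23·337182 + 11611 = 7766797 → 40343731/7766797
APPEND 48: p_8 = 48·40343731 + 1751453 = 1938250541, q_8 = 48·7766797 + 337182 = 373143438 → 1938250541/373143438

5/1
26/5
2405/463
1751453/337182
40343731/7766797
1938250541/373143438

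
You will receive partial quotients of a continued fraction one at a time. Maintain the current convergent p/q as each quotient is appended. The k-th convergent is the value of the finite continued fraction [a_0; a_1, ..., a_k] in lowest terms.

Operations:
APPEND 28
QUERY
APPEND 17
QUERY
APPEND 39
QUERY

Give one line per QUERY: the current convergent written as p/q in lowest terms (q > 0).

28/1
477/17
18631/664

APPEND 28: p_0 = 28·1 + 0 = 28, q_0 = 28·0 + 1 = 1 → 28/1
APPEND 17: p_1 = 17·28 + 1 = 477, q_1 = 17·1 + 0 = 17 → 477/17
APPEND 39: p_2 = 39·477 + 28 = 18631, q_2 = 39·17 + 1 = 664 → 18631/664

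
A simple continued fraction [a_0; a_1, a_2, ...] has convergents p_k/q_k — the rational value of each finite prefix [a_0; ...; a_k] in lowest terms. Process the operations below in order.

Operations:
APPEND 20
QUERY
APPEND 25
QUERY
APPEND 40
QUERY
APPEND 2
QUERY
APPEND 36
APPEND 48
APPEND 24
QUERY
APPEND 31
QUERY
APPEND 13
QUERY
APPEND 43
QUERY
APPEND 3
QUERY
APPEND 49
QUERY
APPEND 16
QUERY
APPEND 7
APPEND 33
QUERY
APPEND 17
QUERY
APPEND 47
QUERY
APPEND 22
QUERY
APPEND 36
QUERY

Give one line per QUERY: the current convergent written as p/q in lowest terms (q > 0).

20/1
501/25
20060/1001
40621/2027
1710200552/85339517
53087413701/2649077758
691846578665/34523350371
29802490296296/1487153143711
90099317467553/4495982781504
4444669046206393/221790309437407
71204804056769841/3553140933780016
16666188619695414081/831647776848398143
283828084832265634657/14163105983268665950
13356586175736180242960/666497628990475697793
294128723951028230979777/14677110943773734017396
10601990648412752495514932/529042491604844900324049

APPEND 20: p_0 = 20·1 + 0 = 20, q_0 = 20·0 + 1 = 1 → 20/1
APPEND 25: p_1 = 25·20 + 1 = 501, q_1 = 25·1 + 0 = 25 → 501/25
APPEND 40: p_2 = 40·501 + 20 = 20060, q_2 = 40·25 + 1 = 1001 → 20060/1001
APPEND 2: p_3 = 2·20060 + 501 = 40621, q_3 = 2·1001 + 25 = 2027 → 40621/2027
APPEND 36: p_4 = 36·40621 + 20060 = 1482416, q_4 = 36·2027 + 1001 = 73973 → 1482416/73973
APPEND 48: p_5 = 48·1482416 + 40621 = 71196589, q_5 = 48·73973 + 2027 = 3552731 → 71196589/3552731
APPEND 24: p_6 = 24·71196589 + 1482416 = 1710200552, q_6 = 24·3552731 + 73973 = 85339517 → 1710200552/85339517
APPEND 31: p_7 = 31·1710200552 + 71196589 = 53087413701, q_7 = 31·85339517 + 3552731 = 2649077758 → 53087413701/2649077758
APPEND 13: p_8 = 13·53087413701 + 1710200552 = 691846578665, q_8 = 13·2649077758 + 85339517 = 34523350371 → 691846578665/34523350371
APPEND 43: p_9 = 43·691846578665 + 53087413701 = 29802490296296, q_9 = 43·34523350371 + 2649077758 = 1487153143711 → 29802490296296/1487153143711
APPEND 3: p_10 = 3·29802490296296 + 691846578665 = 90099317467553, q_10 = 3·1487153143711 + 34523350371 = 4495982781504 → 90099317467553/4495982781504
APPEND 49: p_11 = 49·90099317467553 + 29802490296296 = 4444669046206393, q_11 = 49·4495982781504 + 1487153143711 = 221790309437407 → 4444669046206393/221790309437407
APPEND 16: p_12 = 16·4444669046206393 + 90099317467553 = 71204804056769841, q_12 = 16·221790309437407 + 4495982781504 = 3553140933780016 → 71204804056769841/3553140933780016
APPEND 7: p_13 = 7·71204804056769841 + 4444669046206393 = 502878297443595280, q_13 = 7·3553140933780016 + 221790309437407 = 25093776845897519 → 502878297443595280/25093776845897519
APPEND 33: p_14 = 33·502878297443595280 + 71204804056769841 = 16666188619695414081, q_14 = 33·25093776845897519 + 3553140933780016 = 831647776848398143 → 16666188619695414081/831647776848398143
APPEND 17: p_15 = 17·16666188619695414081 + 502878297443595280 = 283828084832265634657, q_15 = 17·831647776848398143 + 25093776845897519 = 14163105983268665950 → 283828084832265634657/14163105983268665950
APPEND 47: p_16 = 47·283828084832265634657 + 16666188619695414081 = 13356586175736180242960, q_16 = 47·14163105983268665950 + 831647776848398143 = 666497628990475697793 → 13356586175736180242960/666497628990475697793
APPEND 22: p_17 = 22·13356586175736180242960 + 283828084832265634657 = 294128723951028230979777, q_17 = 22·666497628990475697793 + 14163105983268665950 = 14677110943773734017396 → 294128723951028230979777/14677110943773734017396
APPEND 36: p_18 = 36·294128723951028230979777 + 13356586175736180242960 = 10601990648412752495514932, q_18 = 36·14677110943773734017396 + 666497628990475697793 = 529042491604844900324049 → 10601990648412752495514932/529042491604844900324049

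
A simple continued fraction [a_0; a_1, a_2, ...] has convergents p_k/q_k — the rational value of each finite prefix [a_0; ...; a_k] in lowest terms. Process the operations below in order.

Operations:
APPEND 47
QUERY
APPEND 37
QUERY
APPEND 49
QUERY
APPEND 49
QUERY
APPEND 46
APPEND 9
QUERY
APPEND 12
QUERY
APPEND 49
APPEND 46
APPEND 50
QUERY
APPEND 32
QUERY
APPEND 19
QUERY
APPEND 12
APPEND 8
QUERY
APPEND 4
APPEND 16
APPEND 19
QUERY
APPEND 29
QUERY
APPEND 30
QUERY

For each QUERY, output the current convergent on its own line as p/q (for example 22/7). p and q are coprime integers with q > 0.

APPEND 47: p_0 = 47·1 + 0 = 47, q_0 = 47·0 + 1 = 1 → 47/1
APPEND 37: p_1 = 37·47 + 1 = 1740, q_1 = 37·1 + 0 = 37 → 1740/37
APPEND 49: p_2 = 49·1740 + 47 = 85307, q_2 = 49·37 + 1 = 1814 → 85307/1814
APPEND 49: p_3 = 49·85307 + 1740 = 4181783, q_3 = 49·1814 + 37 = 88923 → 4181783/88923
APPEND 46: p_4 = 46·4181783 + 85307 = 192447325, q_4 = 46·88923 + 1814 = 4092272 → 192447325/4092272
APPEND 9: p_5 = 9·192447325 + 4181783 = 1736207708, q_5 = 9·4092272 + 88923 = 36919371 → 1736207708/36919371
APPEND 12: p_6 = 12·1736207708 + 192447325 = 21026939821, q_6 = 12·36919371 + 4092272 = 447124724 → 21026939821/447124724
APPEND 49: p_7 = 49·21026939821 + 1736207708 = 1032056258937, q_7 = 49·447124724 + 36919371 = 21946030847 → 1032056258937/21946030847
APPEND 46: p_8 = 46·1032056258937 + 21026939821 = 47495614850923, q_8 = 46·21946030847 + 447124724 = 1009964543686 → 47495614850923/1009964543686
APPEND 50: p_9 = 50·47495614850923 + 1032056258937 = 2375812798805087, q_9 = 50·1009964543686 + 21946030847 = 50520173215147 → 2375812798805087/50520173215147
APPEND 32: p_10 = 32·2375812798805087 + 47495614850923 = 76073505176613707, q_10 = 32·50520173215147 + 1009964543686 = 1617655507428390 → 76073505176613707/1617655507428390
APPEND 19: p_11 = 19·76073505176613707 + 2375812798805087 = 1447772411154465520, q_11 = 19·1617655507428390 + 50520173215147 = 30785974814354557 → 1447772411154465520/30785974814354557
APPEND 12: p_12 = 12·1447772411154465520 + 76073505176613707 = 17449342439030199947, q_12 = 12·30785974814354557 + 1617655507428390 = 371049353279683074 → 17449342439030199947/371049353279683074
APPEND 8: p_13 = 8·17449342439030199947 + 1447772411154465520 = 141042511923396065096, q_13 = 8·371049353279683074 + 30785974814354557 = 2999180801051819149 → 141042511923396065096/2999180801051819149
APPEND 4: p_14 = 4·141042511923396065096 + 17449342439030199947 = 581619390132614460331, q_14 = 4·2999180801051819149 + 371049353279683074 = 12367772557486959670 → 581619390132614460331/12367772557486959670
APPEND 16: p_15 = 16·581619390132614460331 + 141042511923396065096 = 9446952754045227430392, q_15 = 16·12367772557486959670 + 2999180801051819149 = 200883541720843173869 → 9446952754045227430392/200883541720843173869
APPEND 19: p_16 = 19·9446952754045227430392 + 581619390132614460331 = 180073721716991935637779, q_16 = 19·200883541720843173869 + 12367772557486959670 = 3829155065253507263181 → 180073721716991935637779/3829155065253507263181
APPEND 29: p_17 = 29·180073721716991935637779 + 9446952754045227430392 = 5231584882546811360925983, q_17 = 29·3829155065253507263181 + 200883541720843173869 = 111246380434072553806118 → 5231584882546811360925983/111246380434072553806118
APPEND 30: p_18 = 30·5231584882546811360925983 + 180073721716991935637779 = 157127620198121332763417269, q_18 = 30·111246380434072553806118 + 3829155065253507263181 = 3341220568087430121446721 → 157127620198121332763417269/3341220568087430121446721

47/1
1740/37
85307/1814
4181783/88923
1736207708/36919371
21026939821/447124724
2375812798805087/50520173215147
76073505176613707/1617655507428390
1447772411154465520/30785974814354557
141042511923396065096/2999180801051819149
180073721716991935637779/3829155065253507263181
5231584882546811360925983/111246380434072553806118
157127620198121332763417269/3341220568087430121446721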